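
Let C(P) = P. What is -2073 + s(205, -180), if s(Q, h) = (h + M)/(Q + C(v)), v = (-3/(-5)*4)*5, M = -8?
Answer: -450029/217 ≈ -2073.9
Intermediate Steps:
v = 12 (v = (-3*(-1/5)*4)*5 = ((3/5)*4)*5 = (12/5)*5 = 12)
s(Q, h) = (-8 + h)/(12 + Q) (s(Q, h) = (h - 8)/(Q + 12) = (-8 + h)/(12 + Q))
-2073 + s(205, -180) = -2073 + (-8 - 180)/(12 + 205) = -2073 - 188/217 = -450029/217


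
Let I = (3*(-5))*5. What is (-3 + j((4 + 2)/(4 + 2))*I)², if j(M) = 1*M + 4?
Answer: 142884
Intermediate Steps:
I = -75 (I = -15*5 = -75)
j(M) = 4 + M (j(M) = M + 4 = 4 + M)
(-3 + j((4 + 2)/(4 + 2))*I)² = (-3 + (4 + (4 + 2)/(4 + 2))*(-75))² = (-3 + (4 + 6/6)*(-75))² = (-3 + (4 + 6*(⅙))*(-75))² = (-3 + (4 + 1)*(-75))² = (-3 + 5*(-75))² = (-3 - 375)² = (-378)² = 142884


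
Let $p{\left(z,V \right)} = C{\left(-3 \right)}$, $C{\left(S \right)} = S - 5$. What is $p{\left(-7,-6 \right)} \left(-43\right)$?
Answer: $344$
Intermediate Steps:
$C{\left(S \right)} = -5 + S$
$p{\left(z,V \right)} = -8$ ($p{\left(z,V \right)} = -5 - 3 = -8$)
$p{\left(-7,-6 \right)} \left(-43\right) = \left(-8\right) \left(-43\right) = 344$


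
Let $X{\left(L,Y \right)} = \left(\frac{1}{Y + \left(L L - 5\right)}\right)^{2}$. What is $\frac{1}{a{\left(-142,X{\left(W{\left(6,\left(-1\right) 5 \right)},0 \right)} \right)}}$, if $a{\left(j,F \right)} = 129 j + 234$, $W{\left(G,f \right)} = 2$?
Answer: $- \frac{1}{18084} \approx -5.5298 \cdot 10^{-5}$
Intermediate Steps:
$X{\left(L,Y \right)} = \frac{1}{\left(-5 + Y + L^{2}\right)^{2}}$ ($X{\left(L,Y \right)} = \left(\frac{1}{Y + \left(L^{2} - 5\right)}\right)^{2} = \left(\frac{1}{Y + \left(-5 + L^{2}\right)}\right)^{2} = \left(\frac{1}{-5 + Y + L^{2}}\right)^{2} = \frac{1}{\left(-5 + Y + L^{2}\right)^{2}}$)
$a{\left(j,F \right)} = 234 + 129 j$
$\frac{1}{a{\left(-142,X{\left(W{\left(6,\left(-1\right) 5 \right)},0 \right)} \right)}} = \frac{1}{234 + 129 \left(-142\right)} = \frac{1}{234 - 18318} = \frac{1}{-18084} = - \frac{1}{18084}$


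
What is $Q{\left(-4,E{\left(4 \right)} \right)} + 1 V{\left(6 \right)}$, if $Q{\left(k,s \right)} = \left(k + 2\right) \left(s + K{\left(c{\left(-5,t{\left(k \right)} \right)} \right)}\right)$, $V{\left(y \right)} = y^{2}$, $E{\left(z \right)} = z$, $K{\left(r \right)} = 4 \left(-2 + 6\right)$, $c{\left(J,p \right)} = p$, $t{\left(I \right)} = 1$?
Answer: $-4$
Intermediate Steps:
$K{\left(r \right)} = 16$ ($K{\left(r \right)} = 4 \cdot 4 = 16$)
$Q{\left(k,s \right)} = \left(2 + k\right) \left(16 + s\right)$ ($Q{\left(k,s \right)} = \left(k + 2\right) \left(s + 16\right) = \left(2 + k\right) \left(16 + s\right)$)
$Q{\left(-4,E{\left(4 \right)} \right)} + 1 V{\left(6 \right)} = \left(32 + 2 \cdot 4 + 16 \left(-4\right) - 16\right) + 1 \cdot 6^{2} = \left(32 + 8 - 64 - 16\right) + 1 \cdot 36 = -40 + 36 = -4$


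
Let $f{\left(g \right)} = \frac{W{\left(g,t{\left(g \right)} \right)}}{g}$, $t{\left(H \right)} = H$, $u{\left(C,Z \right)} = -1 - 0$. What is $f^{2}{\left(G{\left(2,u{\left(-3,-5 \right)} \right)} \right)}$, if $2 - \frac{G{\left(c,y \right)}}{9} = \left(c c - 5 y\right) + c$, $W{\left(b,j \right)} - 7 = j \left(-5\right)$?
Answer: $\frac{169744}{6561} \approx 25.872$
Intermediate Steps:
$u{\left(C,Z \right)} = -1$ ($u{\left(C,Z \right)} = -1 + 0 = -1$)
$W{\left(b,j \right)} = 7 - 5 j$ ($W{\left(b,j \right)} = 7 + j \left(-5\right) = 7 - 5 j$)
$G{\left(c,y \right)} = 18 - 9 c - 9 c^{2} + 45 y$ ($G{\left(c,y \right)} = 18 - 9 \left(\left(c c - 5 y\right) + c\right) = 18 - 9 \left(\left(c^{2} - 5 y\right) + c\right) = 18 - 9 \left(c + c^{2} - 5 y\right) = 18 - \left(- 45 y + 9 c + 9 c^{2}\right) = 18 - 9 c - 9 c^{2} + 45 y$)
$f{\left(g \right)} = \frac{7 - 5 g}{g}$
$f^{2}{\left(G{\left(2,u{\left(-3,-5 \right)} \right)} \right)} = \left(-5 + \frac{7}{18 - 18 - 9 \cdot 2^{2} + 45 \left(-1\right)}\right)^{2} = \left(-5 + \frac{7}{18 - 18 - 36 - 45}\right)^{2} = \left(-5 + \frac{7}{-81}\right)^{2} = \left(-5 + 7 \left(- \frac{1}{81}\right)\right)^{2} = \left(-5 - \frac{7}{81}\right)^{2} = \left(- \frac{412}{81}\right)^{2} = \frac{169744}{6561}$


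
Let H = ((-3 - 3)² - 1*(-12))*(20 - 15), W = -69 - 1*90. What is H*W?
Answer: -38160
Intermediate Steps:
W = -159 (W = -69 - 90 = -159)
H = 240 (H = ((-6)² + 12)*5 = (36 + 12)*5 = 48*5 = 240)
H*W = 240*(-159) = -38160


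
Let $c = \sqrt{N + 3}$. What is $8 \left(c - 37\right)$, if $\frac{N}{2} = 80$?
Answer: $-296 + 8 \sqrt{163} \approx -193.86$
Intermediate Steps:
$N = 160$ ($N = 2 \cdot 80 = 160$)
$c = \sqrt{163}$ ($c = \sqrt{160 + 3} = \sqrt{163} \approx 12.767$)
$8 \left(c - 37\right) = 8 \left(\sqrt{163} - 37\right) = 8 \left(-37 + \sqrt{163}\right) = -296 + 8 \sqrt{163}$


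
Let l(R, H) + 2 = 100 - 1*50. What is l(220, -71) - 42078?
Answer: -42030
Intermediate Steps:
l(R, H) = 48 (l(R, H) = -2 + (100 - 1*50) = -2 + (100 - 50) = -2 + 50 = 48)
l(220, -71) - 42078 = 48 - 42078 = -42030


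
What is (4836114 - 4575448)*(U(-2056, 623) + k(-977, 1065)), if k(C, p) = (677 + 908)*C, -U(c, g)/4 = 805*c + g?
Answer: 1321389722478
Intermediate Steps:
U(c, g) = -3220*c - 4*g (U(c, g) = -4*(805*c + g) = -4*(g + 805*c) = -3220*c - 4*g)
k(C, p) = 1585*C
(4836114 - 4575448)*(U(-2056, 623) + k(-977, 1065)) = (4836114 - 4575448)*((-3220*(-2056) - 4*623) + 1585*(-977)) = 260666*((6620320 - 2492) - 1548545) = 260666*(6617828 - 1548545) = 260666*5069283 = 1321389722478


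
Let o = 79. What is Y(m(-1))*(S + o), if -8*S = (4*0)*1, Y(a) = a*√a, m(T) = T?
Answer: -79*I ≈ -79.0*I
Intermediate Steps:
Y(a) = a^(3/2)
S = 0 (S = -4*0/8 = -0 = -⅛*0 = 0)
Y(m(-1))*(S + o) = (-1)^(3/2)*(0 + 79) = -I*79 = -79*I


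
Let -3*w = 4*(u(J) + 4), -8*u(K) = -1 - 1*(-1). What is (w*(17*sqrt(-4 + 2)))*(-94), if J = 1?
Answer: 25568*I*sqrt(2)/3 ≈ 12053.0*I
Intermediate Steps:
u(K) = 0 (u(K) = -(-1 - 1*(-1))/8 = -(-1 + 1)/8 = -1/8*0 = 0)
w = -16/3 (w = -4*(0 + 4)/3 = -4*4/3 = -1/3*16 = -16/3 ≈ -5.3333)
(w*(17*sqrt(-4 + 2)))*(-94) = -272*sqrt(-4 + 2)/3*(-94) = -272*sqrt(-2)/3*(-94) = -272*I*sqrt(2)/3*(-94) = 25568*I*sqrt(2)/3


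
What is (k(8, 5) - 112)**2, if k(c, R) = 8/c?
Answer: 12321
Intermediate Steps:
(k(8, 5) - 112)**2 = (8/8 - 112)**2 = (8*(1/8) - 112)**2 = (1 - 112)**2 = (-111)**2 = 12321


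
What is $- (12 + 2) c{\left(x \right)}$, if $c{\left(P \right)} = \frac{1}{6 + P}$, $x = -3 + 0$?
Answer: $- \frac{14}{3} \approx -4.6667$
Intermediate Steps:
$x = -3$
$- (12 + 2) c{\left(x \right)} = \frac{\left(-1\right) \left(12 + 2\right)}{6 - 3} = \frac{\left(-1\right) 14}{3} = \left(-14\right) \frac{1}{3} = - \frac{14}{3}$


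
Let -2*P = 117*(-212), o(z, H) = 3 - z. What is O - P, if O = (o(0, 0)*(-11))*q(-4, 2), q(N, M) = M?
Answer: -12468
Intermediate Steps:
O = -66 (O = ((3 - 1*0)*(-11))*2 = ((3 + 0)*(-11))*2 = (3*(-11))*2 = -33*2 = -66)
P = 12402 (P = -117*(-212)/2 = -½*(-24804) = 12402)
O - P = -66 - 1*12402 = -66 - 12402 = -12468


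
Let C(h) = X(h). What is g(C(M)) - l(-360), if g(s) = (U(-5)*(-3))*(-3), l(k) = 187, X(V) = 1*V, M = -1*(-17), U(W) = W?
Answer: -232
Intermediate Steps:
M = 17
X(V) = V
C(h) = h
g(s) = -45 (g(s) = -5*(-3)*(-3) = 15*(-3) = -45)
g(C(M)) - l(-360) = -45 - 1*187 = -45 - 187 = -232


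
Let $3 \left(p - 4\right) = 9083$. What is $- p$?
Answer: $- \frac{9095}{3} \approx -3031.7$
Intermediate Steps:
$p = \frac{9095}{3}$ ($p = 4 + \frac{1}{3} \cdot 9083 = 4 + \frac{9083}{3} = \frac{9095}{3} \approx 3031.7$)
$- p = \left(-1\right) \frac{9095}{3} = - \frac{9095}{3}$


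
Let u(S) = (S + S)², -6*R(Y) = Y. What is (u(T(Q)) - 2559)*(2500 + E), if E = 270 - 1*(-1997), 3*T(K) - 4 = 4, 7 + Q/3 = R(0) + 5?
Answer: -36189475/3 ≈ -1.2063e+7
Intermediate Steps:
R(Y) = -Y/6
Q = -6 (Q = -21 + 3*(-⅙*0 + 5) = -21 + 3*(0 + 5) = -21 + 3*5 = -21 + 15 = -6)
T(K) = 8/3 (T(K) = 4/3 + (⅓)*4 = 4/3 + 4/3 = 8/3)
E = 2267 (E = 270 + 1997 = 2267)
u(S) = 4*S² (u(S) = (2*S)² = 4*S²)
(u(T(Q)) - 2559)*(2500 + E) = (4*(8/3)² - 2559)*(2500 + 2267) = (4*(64/9) - 2559)*4767 = (256/9 - 2559)*4767 = -22775/9*4767 = -36189475/3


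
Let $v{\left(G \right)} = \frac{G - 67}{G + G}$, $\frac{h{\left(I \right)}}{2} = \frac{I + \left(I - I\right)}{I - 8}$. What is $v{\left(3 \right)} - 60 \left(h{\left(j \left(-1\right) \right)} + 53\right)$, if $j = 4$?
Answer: $- \frac{9692}{3} \approx -3230.7$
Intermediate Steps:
$h{\left(I \right)} = \frac{2 I}{-8 + I}$ ($h{\left(I \right)} = 2 \frac{I + \left(I - I\right)}{I - 8} = 2 \frac{I + 0}{-8 + I} = 2 \frac{I}{-8 + I} = \frac{2 I}{-8 + I}$)
$v{\left(G \right)} = \frac{-67 + G}{2 G}$
$v{\left(3 \right)} - 60 \left(h{\left(j \left(-1\right) \right)} + 53\right) = \frac{-67 + 3}{2 \cdot 3} - 60 \left(\frac{2 \cdot 4 \left(-1\right)}{-8 + 4 \left(-1\right)} + 53\right) = \frac{1}{2} \cdot \frac{1}{3} \left(-64\right) - 60 \left(2 \left(-4\right) \frac{1}{-8 - 4} + 53\right) = - \frac{32}{3} - 60 \left(2 \left(-4\right) \frac{1}{-12} + 53\right) = - \frac{32}{3} - 60 \left(2 \left(-4\right) \left(- \frac{1}{12}\right) + 53\right) = - \frac{32}{3} - 60 \left(\frac{2}{3} + 53\right) = - \frac{32}{3} - 60 \cdot \frac{161}{3} = - \frac{32}{3} - 3220 = - \frac{9692}{3}$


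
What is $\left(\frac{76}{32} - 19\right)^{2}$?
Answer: $\frac{17689}{64} \approx 276.39$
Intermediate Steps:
$\left(\frac{76}{32} - 19\right)^{2} = \left(76 \cdot \frac{1}{32} - 19\right)^{2} = \left(\frac{19}{8} - 19\right)^{2} = \left(- \frac{133}{8}\right)^{2} = \frac{17689}{64}$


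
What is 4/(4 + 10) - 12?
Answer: -82/7 ≈ -11.714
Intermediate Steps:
4/(4 + 10) - 12 = 4/14 - 12 = 4*(1/14) - 12 = 2/7 - 12 = -82/7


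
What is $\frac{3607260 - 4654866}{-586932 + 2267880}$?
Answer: $- \frac{174601}{280158} \approx -0.62322$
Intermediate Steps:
$\frac{3607260 - 4654866}{-586932 + 2267880} = - \frac{1047606}{1680948} = \left(-1047606\right) \frac{1}{1680948} = - \frac{174601}{280158}$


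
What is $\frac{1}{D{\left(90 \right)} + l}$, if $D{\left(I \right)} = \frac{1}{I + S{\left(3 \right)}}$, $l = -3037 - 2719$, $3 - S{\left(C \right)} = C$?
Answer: $- \frac{90}{518039} \approx -0.00017373$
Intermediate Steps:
$S{\left(C \right)} = 3 - C$
$l = -5756$ ($l = -3037 - 2719 = -5756$)
$D{\left(I \right)} = \frac{1}{I}$ ($D{\left(I \right)} = \frac{1}{I + \left(3 - 3\right)} = \frac{1}{I + 0} = \frac{1}{I}$)
$\frac{1}{D{\left(90 \right)} + l} = \frac{1}{\frac{1}{90} - 5756} = \frac{1}{- \frac{518039}{90}} = - \frac{90}{518039}$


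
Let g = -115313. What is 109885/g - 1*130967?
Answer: -15102307556/115313 ≈ -1.3097e+5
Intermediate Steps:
109885/g - 1*130967 = 109885/(-115313) - 1*130967 = 109885*(-1/115313) - 130967 = -109885/115313 - 130967 = -15102307556/115313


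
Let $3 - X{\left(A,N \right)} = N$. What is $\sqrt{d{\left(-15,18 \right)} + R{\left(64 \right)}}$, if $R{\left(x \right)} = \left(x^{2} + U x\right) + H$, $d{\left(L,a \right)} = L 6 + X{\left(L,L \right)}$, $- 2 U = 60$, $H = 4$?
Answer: $2 \sqrt{527} \approx 45.913$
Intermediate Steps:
$X{\left(A,N \right)} = 3 - N$
$U = -30$ ($U = \left(- \frac{1}{2}\right) 60 = -30$)
$d{\left(L,a \right)} = 3 + 5 L$ ($d{\left(L,a \right)} = L 6 - \left(-3 + L\right) = 6 L - \left(-3 + L\right) = 3 + 5 L$)
$R{\left(x \right)} = 4 + x^{2} - 30 x$ ($R{\left(x \right)} = \left(x^{2} - 30 x\right) + 4 = 4 + x^{2} - 30 x$)
$\sqrt{d{\left(-15,18 \right)} + R{\left(64 \right)}} = \sqrt{\left(3 + 5 \left(-15\right)\right) + \left(4 + 64^{2} - 1920\right)} = \sqrt{\left(3 - 75\right) + \left(4 + 4096 - 1920\right)} = \sqrt{-72 + 2180} = \sqrt{2108} = 2 \sqrt{527}$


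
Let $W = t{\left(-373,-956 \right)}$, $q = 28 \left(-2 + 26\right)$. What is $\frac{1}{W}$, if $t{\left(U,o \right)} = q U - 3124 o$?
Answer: $\frac{1}{2735888} \approx 3.6551 \cdot 10^{-7}$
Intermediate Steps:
$q = 672$ ($q = 28 \cdot 24 = 672$)
$t{\left(U,o \right)} = - 3124 o + 672 U$ ($t{\left(U,o \right)} = 672 U - 3124 o = - 3124 o + 672 U$)
$W = 2735888$ ($W = \left(-3124\right) \left(-956\right) + 672 \left(-373\right) = 2986544 - 250656 = 2735888$)
$\frac{1}{W} = \frac{1}{2735888}$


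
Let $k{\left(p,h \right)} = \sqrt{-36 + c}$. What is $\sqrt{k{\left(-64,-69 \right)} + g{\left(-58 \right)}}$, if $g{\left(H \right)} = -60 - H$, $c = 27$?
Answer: $\sqrt{-2 + 3 i} \approx 0.89598 + 1.6741 i$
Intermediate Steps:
$k{\left(p,h \right)} = 3 i$ ($k{\left(p,h \right)} = \sqrt{-36 + 27} = \sqrt{-9} = 3 i$)
$\sqrt{k{\left(-64,-69 \right)} + g{\left(-58 \right)}} = \sqrt{3 i - 2} = \sqrt{-2 + 3 i}$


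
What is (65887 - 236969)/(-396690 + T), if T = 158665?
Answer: 171082/238025 ≈ 0.71876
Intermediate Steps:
(65887 - 236969)/(-396690 + T) = (65887 - 236969)/(-396690 + 158665) = -171082/(-238025) = -171082*(-1/238025) = 171082/238025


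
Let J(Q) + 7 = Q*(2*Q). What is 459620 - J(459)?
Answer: 38265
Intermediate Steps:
J(Q) = -7 + 2*Q**2 (J(Q) = -7 + Q*(2*Q) = -7 + 2*Q**2)
459620 - J(459) = 459620 - (-7 + 2*459**2) = 459620 - (-7 + 2*210681) = 459620 - (-7 + 421362) = 459620 - 1*421355 = 459620 - 421355 = 38265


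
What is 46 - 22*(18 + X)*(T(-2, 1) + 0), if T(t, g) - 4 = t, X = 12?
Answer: -1274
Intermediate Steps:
T(t, g) = 4 + t
46 - 22*(18 + X)*(T(-2, 1) + 0) = 46 - 22*(18 + 12)*((4 - 2) + 0) = 46 - 660*(2 + 0) = 46 - 660*2 = 46 - 22*60 = 46 - 1320 = -1274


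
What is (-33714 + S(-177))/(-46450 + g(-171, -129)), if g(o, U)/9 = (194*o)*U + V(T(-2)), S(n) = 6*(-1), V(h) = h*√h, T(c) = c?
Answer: -162144997260/184978802027843 - 75870*I*√2/184978802027843 ≈ -0.00087656 - 5.8005e-10*I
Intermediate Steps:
V(h) = h^(3/2)
S(n) = -6
g(o, U) = -18*I*√2 + 1746*U*o (g(o, U) = 9*((194*o)*U + (-2)^(3/2)) = 9*(194*U*o - 2*I*√2) = 9*(-2*I*√2 + 194*U*o) = -18*I*√2 + 1746*U*o)
(-33714 + S(-177))/(-46450 + g(-171, -129)) = (-33714 - 6)/(-46450 + (-18*I*√2 + 1746*(-129)*(-171))) = -33720/(-46450 + (-18*I*√2 + 38515014)) = -33720/(-46450 + (38515014 - 18*I*√2)) = -33720/(38468564 - 18*I*√2)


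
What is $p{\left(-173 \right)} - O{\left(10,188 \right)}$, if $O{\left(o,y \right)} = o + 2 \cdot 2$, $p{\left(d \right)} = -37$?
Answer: $-51$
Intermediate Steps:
$O{\left(o,y \right)} = 4 + o$ ($O{\left(o,y \right)} = o + 4 = 4 + o$)
$p{\left(-173 \right)} - O{\left(10,188 \right)} = -37 - \left(4 + 10\right) = -37 - 14 = -51$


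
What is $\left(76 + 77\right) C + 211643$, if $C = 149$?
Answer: $234440$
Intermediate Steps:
$\left(76 + 77\right) C + 211643 = \left(76 + 77\right) 149 + 211643 = 153 \cdot 149 + 211643 = 22797 + 211643 = 234440$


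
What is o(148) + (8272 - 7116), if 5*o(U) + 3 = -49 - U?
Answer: 1116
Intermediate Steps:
o(U) = -52/5 - U/5 (o(U) = -⅗ + (-49 - U)/5 = -⅗ + (-49/5 - U/5) = -52/5 - U/5)
o(148) + (8272 - 7116) = (-52/5 - ⅕*148) + (8272 - 7116) = (-52/5 - 148/5) + 1156 = -40 + 1156 = 1116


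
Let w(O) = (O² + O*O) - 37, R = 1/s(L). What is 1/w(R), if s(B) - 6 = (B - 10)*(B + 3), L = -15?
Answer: -46818/1732265 ≈ -0.027027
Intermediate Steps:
s(B) = 6 + (-10 + B)*(3 + B) (s(B) = 6 + (B - 10)*(B + 3) = 6 + (-10 + B)*(3 + B))
R = 1/306 (R = 1/(-24 + (-15)² - 7*(-15)) = 1/(-24 + 225 + 105) = 1/306 ≈ 0.0032680)
w(O) = -37 + 2*O² (w(O) = (O² + O²) - 37 = 2*O² - 37 = -37 + 2*O²)
1/w(R) = 1/(-37 + 2*(1/306)²) = 1/(-37 + 2*(1/93636)) = 1/(-37 + 1/46818) = 1/(-1732265/46818) = -46818/1732265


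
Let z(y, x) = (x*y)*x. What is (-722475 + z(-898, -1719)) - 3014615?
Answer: -2657292068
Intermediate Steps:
z(y, x) = y*x**2
(-722475 + z(-898, -1719)) - 3014615 = (-722475 - 898*(-1719)**2) - 3014615 = (-722475 - 898*2954961) - 3014615 = (-722475 - 2653554978) - 3014615 = -2654277453 - 3014615 = -2657292068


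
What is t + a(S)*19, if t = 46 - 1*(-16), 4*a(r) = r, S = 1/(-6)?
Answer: 1469/24 ≈ 61.208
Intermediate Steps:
S = -1/6 ≈ -0.16667
a(r) = r/4
t = 62 (t = 46 + 16 = 62)
t + a(S)*19 = 62 + ((1/4)*(-1/6))*19 = 62 - 1/24*19 = 62 - 19/24 = 1469/24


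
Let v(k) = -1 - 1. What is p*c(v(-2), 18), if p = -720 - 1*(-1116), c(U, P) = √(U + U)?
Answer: 792*I ≈ 792.0*I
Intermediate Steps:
v(k) = -2
c(U, P) = √2*√U (c(U, P) = √(2*U) = √2*√U)
p = 396 (p = -720 + 1116 = 396)
p*c(v(-2), 18) = 396*(√2*√(-2)) = 396*(√2*(I*√2)) = 396*(2*I) = 792*I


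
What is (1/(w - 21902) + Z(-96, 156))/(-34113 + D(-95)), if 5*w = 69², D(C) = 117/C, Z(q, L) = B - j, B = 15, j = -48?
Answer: -313461145/169738003074 ≈ -0.0018467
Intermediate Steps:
Z(q, L) = 63 (Z(q, L) = 15 - 1*(-48) = 15 + 48 = 63)
w = 4761/5 (w = (⅕)*69² = (⅕)*4761 = 4761/5 ≈ 952.20)
(1/(w - 21902) + Z(-96, 156))/(-34113 + D(-95)) = (1/(4761/5 - 21902) + 63)/(-34113 + 117/(-95)) = (1/(-104749/5) + 63)/(-34113 + 117*(-1/95)) = (-5/104749 + 63)/(-34113 - 117/95) = 6599182/(104749*(-3240852/95)) = (6599182/104749)*(-95/3240852) = -313461145/169738003074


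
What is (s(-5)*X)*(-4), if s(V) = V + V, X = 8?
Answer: 320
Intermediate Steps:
s(V) = 2*V
(s(-5)*X)*(-4) = ((2*(-5))*8)*(-4) = -10*8*(-4) = -80*(-4) = 320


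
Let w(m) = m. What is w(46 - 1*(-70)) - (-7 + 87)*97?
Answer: -7644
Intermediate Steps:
w(46 - 1*(-70)) - (-7 + 87)*97 = (46 - 1*(-70)) - (-7 + 87)*97 = (46 + 70) - 80*97 = 116 - 1*7760 = 116 - 7760 = -7644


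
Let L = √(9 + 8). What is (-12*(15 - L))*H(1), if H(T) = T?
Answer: -180 + 12*√17 ≈ -130.52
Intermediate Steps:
L = √17 ≈ 4.1231
(-12*(15 - L))*H(1) = -12*(15 - √17)*1 = (-180 + 12*√17)*1 = -180 + 12*√17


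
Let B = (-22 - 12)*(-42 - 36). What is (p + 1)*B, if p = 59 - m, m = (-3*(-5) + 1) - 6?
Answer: 132600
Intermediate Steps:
m = 10 (m = (15 + 1) - 6 = 16 - 6 = 10)
B = 2652 (B = -34*(-78) = 2652)
p = 49 (p = 59 - 1*10 = 59 - 10 = 49)
(p + 1)*B = (49 + 1)*2652 = 50*2652 = 132600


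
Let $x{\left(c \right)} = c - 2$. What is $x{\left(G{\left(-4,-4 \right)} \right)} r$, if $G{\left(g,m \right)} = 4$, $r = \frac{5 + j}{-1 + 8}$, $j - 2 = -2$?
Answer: $\frac{10}{7} \approx 1.4286$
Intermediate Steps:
$j = 0$ ($j = 2 - 2 = 0$)
$r = \frac{5}{7}$ ($r = \frac{5 + 0}{-1 + 8} = \frac{5}{7} \approx 0.71429$)
$x{\left(c \right)} = -2 + c$ ($x{\left(c \right)} = c - 2 = -2 + c$)
$x{\left(G{\left(-4,-4 \right)} \right)} r = \left(-2 + 4\right) \frac{5}{7} = 2 \cdot \frac{5}{7} = \frac{10}{7}$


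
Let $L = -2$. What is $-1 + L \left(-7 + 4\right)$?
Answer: $5$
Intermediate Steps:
$-1 + L \left(-7 + 4\right) = -1 - 2 \left(-7 + 4\right) = -1 - -6 = -1 + 6 = 5$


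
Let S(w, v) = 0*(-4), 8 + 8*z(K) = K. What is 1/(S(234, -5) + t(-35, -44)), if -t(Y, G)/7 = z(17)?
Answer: -8/63 ≈ -0.12698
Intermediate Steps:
z(K) = -1 + K/8
t(Y, G) = -63/8 (t(Y, G) = -7*(-1 + (⅛)*17) = -7*(-1 + 17/8) = -7*9/8 = -63/8)
S(w, v) = 0
1/(S(234, -5) + t(-35, -44)) = 1/(0 - 63/8) = 1/(-63/8) = -8/63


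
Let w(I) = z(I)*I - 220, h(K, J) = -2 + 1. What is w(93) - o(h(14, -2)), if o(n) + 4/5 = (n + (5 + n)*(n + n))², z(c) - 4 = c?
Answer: 43604/5 ≈ 8720.8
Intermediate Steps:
z(c) = 4 + c
h(K, J) = -1
w(I) = -220 + I*(4 + I) (w(I) = (4 + I)*I - 220 = I*(4 + I) - 220 = -220 + I*(4 + I))
o(n) = -⅘ + (n + 2*n*(5 + n))² (o(n) = -⅘ + (n + (5 + n)*(n + n))² = -⅘ + (n + (5 + n)*(2*n))² = -⅘ + (n + 2*n*(5 + n))²)
w(93) - o(h(14, -2)) = (-220 + 93*(4 + 93)) - (-⅘ + (-1)²*(11 + 2*(-1))²) = (-220 + 93*97) - (-⅘ + 1*(11 - 2)²) = (-220 + 9021) - (-⅘ + 1*9²) = 8801 - (-⅘ + 1*81) = 8801 - (-⅘ + 81) = 8801 - 1*401/5 = 8801 - 401/5 = 43604/5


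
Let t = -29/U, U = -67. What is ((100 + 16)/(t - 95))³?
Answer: -7335308807/3974344704 ≈ -1.8457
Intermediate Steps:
t = 29/67 (t = -29/(-67) = -29*(-1/67) = 29/67 ≈ 0.43284)
((100 + 16)/(t - 95))³ = ((100 + 16)/(29/67 - 95))³ = (116/(-6336/67))³ = (116*(-67/6336))³ = (-1943/1584)³ = -7335308807/3974344704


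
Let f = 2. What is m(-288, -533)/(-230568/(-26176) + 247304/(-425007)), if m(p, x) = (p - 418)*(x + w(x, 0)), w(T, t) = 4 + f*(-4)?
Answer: 527215736610288/11439948059 ≈ 46086.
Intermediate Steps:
w(T, t) = -4 (w(T, t) = 4 + 2*(-4) = 4 - 8 = -4)
m(p, x) = (-418 + p)*(-4 + x) (m(p, x) = (p - 418)*(x - 4) = (-418 + p)*(-4 + x))
m(-288, -533)/(-230568/(-26176) + 247304/(-425007)) = (1672 - 418*(-533) - 4*(-288) - 288*(-533))/(-230568/(-26176) + 247304/(-425007)) = (1672 + 222794 + 1152 + 153504)/(-230568*(-1/26176) + 247304*(-1/425007)) = 379122/(28821/3272 - 247304/425007) = 379122/(11439948059/1390622904) = 379122*(1390622904/11439948059) = 527215736610288/11439948059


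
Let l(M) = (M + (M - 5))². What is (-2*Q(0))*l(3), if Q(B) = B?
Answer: 0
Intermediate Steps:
l(M) = (-5 + 2*M)² (l(M) = (M + (-5 + M))² = (-5 + 2*M)²)
(-2*Q(0))*l(3) = (-2*0)*(-5 + 2*3)² = 0*(-5 + 6)² = 0*1² = 0*1 = 0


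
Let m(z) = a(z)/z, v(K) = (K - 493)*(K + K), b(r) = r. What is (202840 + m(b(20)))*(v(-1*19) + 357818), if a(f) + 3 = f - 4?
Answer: 765265033881/10 ≈ 7.6527e+10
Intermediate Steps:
a(f) = -7 + f (a(f) = -3 + (f - 4) = -3 + (-4 + f) = -7 + f)
v(K) = 2*K*(-493 + K) (v(K) = (-493 + K)*(2*K) = 2*K*(-493 + K))
m(z) = (-7 + z)/z
(202840 + m(b(20)))*(v(-1*19) + 357818) = (202840 + (-7 + 20)/20)*(2*(-1*19)*(-493 - 1*19) + 357818) = (202840 + (1/20)*13)*(2*(-19)*(-493 - 19) + 357818) = (202840 + 13/20)*(2*(-19)*(-512) + 357818) = 4056813*(19456 + 357818)/20 = (4056813/20)*377274 = 765265033881/10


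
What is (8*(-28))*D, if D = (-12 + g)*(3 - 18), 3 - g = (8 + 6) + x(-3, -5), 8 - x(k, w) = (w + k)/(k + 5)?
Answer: -117600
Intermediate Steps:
x(k, w) = 8 - (k + w)/(5 + k) (x(k, w) = 8 - (w + k)/(k + 5) = 8 - (k + w)/(5 + k))
g = -23 (g = 3 - ((8 + 6) + (40 - 1*(-5) + 7*(-3))/(5 - 3)) = 3 - (14 + (40 + 5 - 21)/2) = 3 - (14 + (½)*24) = 3 - (14 + 12) = 3 - 1*26 = 3 - 26 = -23)
D = 525 (D = (-12 - 23)*(3 - 18) = -35*(-15) = 525)
(8*(-28))*D = (8*(-28))*525 = -224*525 = -117600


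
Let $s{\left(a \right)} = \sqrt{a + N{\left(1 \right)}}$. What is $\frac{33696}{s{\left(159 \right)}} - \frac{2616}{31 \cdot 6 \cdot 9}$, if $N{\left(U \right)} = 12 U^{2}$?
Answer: $- \frac{436}{279} + \frac{11232 \sqrt{19}}{19} \approx 2575.2$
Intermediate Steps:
$s{\left(a \right)} = \sqrt{12 + a}$ ($s{\left(a \right)} = \sqrt{a + 12 \cdot 1^{2}} = \sqrt{a + 12 \cdot 1} = \sqrt{a + 12} = \sqrt{12 + a}$)
$\frac{33696}{s{\left(159 \right)}} - \frac{2616}{31 \cdot 6 \cdot 9} = \frac{33696}{\sqrt{12 + 159}} - \frac{2616}{31 \cdot 6 \cdot 9} = \frac{33696}{\sqrt{171}} - \frac{2616}{186 \cdot 9} = \frac{33696}{3 \sqrt{19}} - \frac{2616}{1674} = 33696 \frac{\sqrt{19}}{57} - \frac{436}{279} = \frac{11232 \sqrt{19}}{19} - \frac{436}{279} = - \frac{436}{279} + \frac{11232 \sqrt{19}}{19}$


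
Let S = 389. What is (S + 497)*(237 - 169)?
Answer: 60248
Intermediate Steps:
(S + 497)*(237 - 169) = (389 + 497)*(237 - 169) = 886*68 = 60248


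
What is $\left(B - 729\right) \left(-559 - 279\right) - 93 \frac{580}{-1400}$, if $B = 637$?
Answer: $\frac{5399417}{70} \approx 77135.0$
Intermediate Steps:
$\left(B - 729\right) \left(-559 - 279\right) - 93 \frac{580}{-1400} = \left(637 - 729\right) \left(-559 - 279\right) - 93 \frac{580}{-1400} = \left(-92\right) \left(-838\right) - 93 \cdot 580 \left(- \frac{1}{1400}\right) = 77096 - - \frac{2697}{70} = 77096 + \frac{2697}{70} = \frac{5399417}{70}$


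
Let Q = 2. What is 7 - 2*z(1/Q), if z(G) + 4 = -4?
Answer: 23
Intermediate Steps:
z(G) = -8 (z(G) = -4 - 4 = -8)
7 - 2*z(1/Q) = 7 - 2*(-8) = 7 + 16 = 23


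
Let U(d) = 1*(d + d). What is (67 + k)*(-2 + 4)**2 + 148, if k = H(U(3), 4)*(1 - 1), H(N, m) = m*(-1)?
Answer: 416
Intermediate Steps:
U(d) = 2*d (U(d) = 1*(2*d) = 2*d)
H(N, m) = -m
k = 0 (k = (-1*4)*(1 - 1) = -4*0 = 0)
(67 + k)*(-2 + 4)**2 + 148 = (67 + 0)*(-2 + 4)**2 + 148 = 67*2**2 + 148 = 67*4 + 148 = 268 + 148 = 416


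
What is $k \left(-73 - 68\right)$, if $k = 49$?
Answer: $-6909$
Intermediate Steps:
$k \left(-73 - 68\right) = 49 \left(-73 - 68\right) = 49 \left(-141\right) = -6909$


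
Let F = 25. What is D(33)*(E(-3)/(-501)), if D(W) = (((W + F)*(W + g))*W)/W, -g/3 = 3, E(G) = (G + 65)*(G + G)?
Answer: 172608/167 ≈ 1033.6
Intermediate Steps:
E(G) = 2*G*(65 + G) (E(G) = (65 + G)*(2*G) = 2*G*(65 + G))
g = -9 (g = -3*3 = -9)
D(W) = (-9 + W)*(25 + W) (D(W) = (((W + 25)*(W - 9))*W)/W = (((25 + W)*(-9 + W))*W)/W = (((-9 + W)*(25 + W))*W)/W = (W*(-9 + W)*(25 + W))/W = (-9 + W)*(25 + W))
D(33)*(E(-3)/(-501)) = (-225 + 33**2 + 16*33)*((2*(-3)*(65 - 3))/(-501)) = (-225 + 1089 + 528)*((2*(-3)*62)*(-1/501)) = 1392*(-372*(-1/501)) = 1392*(124/167) = 172608/167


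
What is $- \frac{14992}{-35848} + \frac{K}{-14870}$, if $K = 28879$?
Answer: $- \frac{101540419}{66632470} \approx -1.5239$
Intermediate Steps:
$- \frac{14992}{-35848} + \frac{K}{-14870} = - \frac{14992}{-35848} + \frac{28879}{-14870} = \left(-14992\right) \left(- \frac{1}{35848}\right) + 28879 \left(- \frac{1}{14870}\right) = \frac{1874}{4481} - \frac{28879}{14870} = - \frac{101540419}{66632470}$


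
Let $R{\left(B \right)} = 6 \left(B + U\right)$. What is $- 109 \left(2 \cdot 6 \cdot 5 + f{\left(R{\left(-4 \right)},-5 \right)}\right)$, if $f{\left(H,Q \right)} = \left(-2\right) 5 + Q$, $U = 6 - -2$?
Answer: $-4905$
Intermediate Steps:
$U = 8$ ($U = 6 + 2 = 8$)
$R{\left(B \right)} = 48 + 6 B$ ($R{\left(B \right)} = 6 \left(B + 8\right) = 6 \left(8 + B\right) = 48 + 6 B$)
$f{\left(H,Q \right)} = -10 + Q$
$- 109 \left(2 \cdot 6 \cdot 5 + f{\left(R{\left(-4 \right)},-5 \right)}\right) = - 109 \left(2 \cdot 6 \cdot 5 - 15\right) = - 109 \left(12 \cdot 5 - 15\right) = - 109 \left(60 - 15\right) = \left(-109\right) 45 = -4905$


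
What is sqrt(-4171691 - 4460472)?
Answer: I*sqrt(8632163) ≈ 2938.1*I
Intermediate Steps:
sqrt(-4171691 - 4460472) = sqrt(-8632163) = I*sqrt(8632163)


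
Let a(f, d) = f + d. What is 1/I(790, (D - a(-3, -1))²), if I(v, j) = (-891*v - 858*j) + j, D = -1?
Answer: -1/711603 ≈ -1.4053e-6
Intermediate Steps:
a(f, d) = d + f
I(v, j) = -891*v - 857*j
1/I(790, (D - a(-3, -1))²) = 1/(-891*790 - 857*(-1 - (-1 - 3))²) = 1/(-703890 - 857*(-1 - 1*(-4))²) = 1/(-703890 - 857*(-1 + 4)²) = 1/(-703890 - 857*3²) = 1/(-703890 - 857*9) = 1/(-703890 - 7713) = 1/(-711603) = -1/711603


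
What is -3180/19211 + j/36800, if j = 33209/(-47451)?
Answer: -5553543802099/33546186724800 ≈ -0.16555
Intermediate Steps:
j = -33209/47451 (j = 33209*(-1/47451) = -33209/47451 ≈ -0.69986)
-3180/19211 + j/36800 = -3180/19211 - 33209/47451/36800 = -3180*1/19211 - 33209/47451*1/36800 = -3180/19211 - 33209/1746196800 = -5553543802099/33546186724800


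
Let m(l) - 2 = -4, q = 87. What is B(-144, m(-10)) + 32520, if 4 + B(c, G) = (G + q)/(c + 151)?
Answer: 227697/7 ≈ 32528.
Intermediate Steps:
m(l) = -2 (m(l) = 2 - 4 = -2)
B(c, G) = -4 + (87 + G)/(151 + c) (B(c, G) = -4 + (G + 87)/(c + 151) = -4 + (87 + G)/(151 + c))
B(-144, m(-10)) + 32520 = (-517 - 2 - 4*(-144))/(151 - 144) + 32520 = (-517 - 2 + 576)/7 + 32520 = (1/7)*57 + 32520 = 57/7 + 32520 = 227697/7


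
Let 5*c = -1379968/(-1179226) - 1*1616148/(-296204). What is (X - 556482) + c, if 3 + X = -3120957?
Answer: -160562326920216673/43661432263 ≈ -3.6774e+6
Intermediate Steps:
X = -3120960 (X = -3 - 3120957 = -3120960)
c = 57863894573/43661432263 (c = (-1379968/(-1179226) - 1*1616148/(-296204))/5 = (-1379968*(-1/1179226) - 1616148*(-1/296204))/5 = (689984/589613 + 404037/74051)/5 = (⅕)*(289319472865/43661432263) = 57863894573/43661432263 ≈ 1.3253)
(X - 556482) + c = (-3120960 - 556482) + 57863894573/43661432263 = -3677442 + 57863894573/43661432263 = -160562326920216673/43661432263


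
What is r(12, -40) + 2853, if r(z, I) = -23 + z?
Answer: 2842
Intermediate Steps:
r(12, -40) + 2853 = (-23 + 12) + 2853 = -11 + 2853 = 2842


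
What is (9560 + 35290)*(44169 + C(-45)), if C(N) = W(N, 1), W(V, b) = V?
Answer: 1978961400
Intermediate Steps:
C(N) = N
(9560 + 35290)*(44169 + C(-45)) = (9560 + 35290)*(44169 - 45) = 44850*44124 = 1978961400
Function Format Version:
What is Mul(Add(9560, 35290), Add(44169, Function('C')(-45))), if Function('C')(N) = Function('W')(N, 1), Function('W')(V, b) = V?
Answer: 1978961400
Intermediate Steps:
Function('C')(N) = N
Mul(Add(9560, 35290), Add(44169, Function('C')(-45))) = Mul(Add(9560, 35290), Add(44169, -45)) = Mul(44850, 44124) = 1978961400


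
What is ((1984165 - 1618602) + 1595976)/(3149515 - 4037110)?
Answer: -1961539/887595 ≈ -2.2099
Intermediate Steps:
((1984165 - 1618602) + 1595976)/(3149515 - 4037110) = (365563 + 1595976)/(-887595) = 1961539*(-1/887595) = -1961539/887595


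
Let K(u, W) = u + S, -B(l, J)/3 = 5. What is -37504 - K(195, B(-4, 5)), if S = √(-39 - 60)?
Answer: -37699 - 3*I*√11 ≈ -37699.0 - 9.9499*I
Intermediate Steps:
B(l, J) = -15 (B(l, J) = -3*5 = -15)
S = 3*I*√11 (S = √(-99) = 3*I*√11 ≈ 9.9499*I)
K(u, W) = u + 3*I*√11
-37504 - K(195, B(-4, 5)) = -37504 - (195 + 3*I*√11) = -37504 + (-195 - 3*I*√11) = -37699 - 3*I*√11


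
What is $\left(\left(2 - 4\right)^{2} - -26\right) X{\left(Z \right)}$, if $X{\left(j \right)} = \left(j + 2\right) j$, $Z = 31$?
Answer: $30690$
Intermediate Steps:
$X{\left(j \right)} = j \left(2 + j\right)$ ($X{\left(j \right)} = \left(2 + j\right) j = j \left(2 + j\right)$)
$\left(\left(2 - 4\right)^{2} - -26\right) X{\left(Z \right)} = \left(\left(2 - 4\right)^{2} - -26\right) 31 \left(2 + 31\right) = \left(\left(-2\right)^{2} + 26\right) 31 \cdot 33 = \left(4 + 26\right) 1023 = 30 \cdot 1023 = 30690$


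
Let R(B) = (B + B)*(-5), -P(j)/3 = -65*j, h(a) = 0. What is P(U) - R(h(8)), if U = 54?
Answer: 10530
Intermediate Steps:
P(j) = 195*j (P(j) = -(-195)*j = 195*j)
R(B) = -10*B (R(B) = (2*B)*(-5) = -10*B)
P(U) - R(h(8)) = 195*54 - (-10)*0 = 10530 - 1*0 = 10530 + 0 = 10530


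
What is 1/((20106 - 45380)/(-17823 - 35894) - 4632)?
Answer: -53717/248791870 ≈ -0.00021591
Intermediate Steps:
1/((20106 - 45380)/(-17823 - 35894) - 4632) = 1/(-25274/(-53717) - 4632) = 1/(-25274*(-1/53717) - 4632) = 1/(25274/53717 - 4632) = 1/(-248791870/53717) = -53717/248791870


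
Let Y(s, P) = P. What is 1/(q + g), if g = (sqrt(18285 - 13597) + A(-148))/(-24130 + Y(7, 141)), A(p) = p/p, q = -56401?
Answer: -16228601560255/915309357276441706 + 23989*sqrt(293)/457654678638220853 ≈ -1.7730e-5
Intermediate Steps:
A(p) = 1
g = -1/23989 - 4*sqrt(293)/23989 (g = (sqrt(18285 - 13597) + 1)/(-24130 + 141) = (sqrt(4688) + 1)/(-23989) = (4*sqrt(293) + 1)*(-1/23989) = (1 + 4*sqrt(293))*(-1/23989) = -1/23989 - 4*sqrt(293)/23989 ≈ -0.0028959)
1/(q + g) = 1/(-56401 + (-1/23989 - 4*sqrt(293)/23989)) = 1/(-1353003590/23989 - 4*sqrt(293)/23989)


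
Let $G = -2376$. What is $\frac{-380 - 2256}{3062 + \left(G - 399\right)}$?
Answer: $- \frac{2636}{287} \approx -9.1847$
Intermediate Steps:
$\frac{-380 - 2256}{3062 + \left(G - 399\right)} = \frac{-380 - 2256}{3062 - 2775} = - \frac{2636}{3062 - 2775} = - \frac{2636}{287}$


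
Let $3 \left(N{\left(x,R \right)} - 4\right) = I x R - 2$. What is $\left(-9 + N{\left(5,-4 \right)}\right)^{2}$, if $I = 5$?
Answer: $1521$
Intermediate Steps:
$N{\left(x,R \right)} = \frac{10}{3} + \frac{5 R x}{3}$ ($N{\left(x,R \right)} = 4 + \frac{5 x R - 2}{3} = 4 + \frac{5 R x - 2}{3} = 4 + \frac{-2 + 5 R x}{3} = 4 + \left(- \frac{2}{3} + \frac{5 R x}{3}\right) = \frac{10}{3} + \frac{5 R x}{3}$)
$\left(-9 + N{\left(5,-4 \right)}\right)^{2} = \left(-9 + \left(\frac{10}{3} + \frac{5}{3} \left(-4\right) 5\right)\right)^{2} = \left(-9 + \left(\frac{10}{3} - \frac{100}{3}\right)\right)^{2} = \left(-9 - 30\right)^{2} = \left(-39\right)^{2} = 1521$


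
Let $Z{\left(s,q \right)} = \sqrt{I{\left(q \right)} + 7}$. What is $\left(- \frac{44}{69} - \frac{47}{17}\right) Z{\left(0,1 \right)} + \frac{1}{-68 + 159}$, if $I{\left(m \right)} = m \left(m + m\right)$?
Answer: $- \frac{362790}{35581} \approx -10.196$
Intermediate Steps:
$I{\left(m \right)} = 2 m^{2}$ ($I{\left(m \right)} = m 2 m = 2 m^{2}$)
$Z{\left(s,q \right)} = \sqrt{7 + 2 q^{2}}$ ($Z{\left(s,q \right)} = \sqrt{2 q^{2} + 7} = \sqrt{7 + 2 q^{2}}$)
$\left(- \frac{44}{69} - \frac{47}{17}\right) Z{\left(0,1 \right)} + \frac{1}{-68 + 159} = \left(- \frac{44}{69} - \frac{47}{17}\right) \sqrt{7 + 2 \cdot 1^{2}} + \frac{1}{-68 + 159} = \left(\left(-44\right) \frac{1}{69} - \frac{47}{17}\right) \sqrt{7 + 2 \cdot 1} + \frac{1}{91} = \left(- \frac{44}{69} - \frac{47}{17}\right) \sqrt{7 + 2} + \frac{1}{91} = - \frac{3991 \sqrt{9}}{1173} + \frac{1}{91} = \left(- \frac{3991}{1173}\right) 3 + \frac{1}{91} = - \frac{3991}{391} + \frac{1}{91} = - \frac{362790}{35581}$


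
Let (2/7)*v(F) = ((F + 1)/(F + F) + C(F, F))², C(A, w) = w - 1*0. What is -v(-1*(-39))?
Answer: -16622767/3042 ≈ -5464.4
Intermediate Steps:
C(A, w) = w (C(A, w) = w + 0 = w)
v(F) = 7*(F + (1 + F)/(2*F))²/2 (v(F) = 7*((F + 1)/(F + F) + F)²/2 = 7*((1 + F)/((2*F)) + F)²/2 = 7*((1 + F)*(1/(2*F)) + F)²/2 = 7*((1 + F)/(2*F) + F)²/2 = 7*(F + (1 + F)/(2*F))²/2)
-v(-1*(-39)) = -7*(1 - 1*(-39) + 2*(-1*(-39))²)²/(8*(-1*(-39))²) = -7*(1 + 39 + 2*39²)²/(8*39²) = -7*(1 + 39 + 2*1521)²/(8*1521) = -7*(1 + 39 + 3042)²/(8*1521) = -7*3082²/(8*1521) = -7*9498724/(8*1521) = -1*16622767/3042 = -16622767/3042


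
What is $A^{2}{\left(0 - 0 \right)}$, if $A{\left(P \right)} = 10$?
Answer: $100$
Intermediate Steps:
$A^{2}{\left(0 - 0 \right)} = 10^{2} = 100$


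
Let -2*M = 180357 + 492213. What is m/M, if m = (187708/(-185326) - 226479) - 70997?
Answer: 9188370814/10387058985 ≈ 0.88460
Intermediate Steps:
M = -336285 (M = -(180357 + 492213)/2 = -½*672570 = -336285)
m = -27565112442/92663 (m = (187708*(-1/185326) - 226479) - 70997 = (-93854/92663 - 226479) - 70997 = -20986317431/92663 - 70997 = -27565112442/92663 ≈ -2.9748e+5)
m/M = -27565112442/92663/(-336285) = -27565112442/92663*(-1/336285) = 9188370814/10387058985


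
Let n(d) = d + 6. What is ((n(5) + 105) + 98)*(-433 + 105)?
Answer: -70192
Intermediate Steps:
n(d) = 6 + d
((n(5) + 105) + 98)*(-433 + 105) = (((6 + 5) + 105) + 98)*(-433 + 105) = ((11 + 105) + 98)*(-328) = (116 + 98)*(-328) = 214*(-328) = -70192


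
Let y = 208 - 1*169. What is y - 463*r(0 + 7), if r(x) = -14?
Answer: 6521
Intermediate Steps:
y = 39 (y = 208 - 169 = 39)
y - 463*r(0 + 7) = 39 - 463*(-14) = 39 + 6482 = 6521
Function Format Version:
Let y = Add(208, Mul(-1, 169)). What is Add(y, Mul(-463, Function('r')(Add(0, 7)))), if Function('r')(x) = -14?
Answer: 6521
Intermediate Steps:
y = 39 (y = Add(208, -169) = 39)
Add(y, Mul(-463, Function('r')(Add(0, 7)))) = Add(39, Mul(-463, -14)) = Add(39, 6482) = 6521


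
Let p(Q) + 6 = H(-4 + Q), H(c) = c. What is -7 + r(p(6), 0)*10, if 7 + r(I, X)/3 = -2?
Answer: -277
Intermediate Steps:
p(Q) = -10 + Q (p(Q) = -6 + (-4 + Q) = -10 + Q)
r(I, X) = -27 (r(I, X) = -21 + 3*(-2) = -21 - 6 = -27)
-7 + r(p(6), 0)*10 = -7 - 27*10 = -7 - 270 = -277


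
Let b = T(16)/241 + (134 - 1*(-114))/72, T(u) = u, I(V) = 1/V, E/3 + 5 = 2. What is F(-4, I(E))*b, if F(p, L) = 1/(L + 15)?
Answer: 7615/32294 ≈ 0.23580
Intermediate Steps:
E = -9 (E = -15 + 3*2 = -15 + 6 = -9)
F(p, L) = 1/(15 + L)
b = 7615/2169 (b = 16/241 + (134 - 1*(-114))/72 = 16*(1/241) + (134 + 114)*(1/72) = 16/241 + 248*(1/72) = 16/241 + 31/9 = 7615/2169 ≈ 3.5108)
F(-4, I(E))*b = (7615/2169)/(15 + 1/(-9)) = (7615/2169)/(15 - 1/9) = (7615/2169)/(134/9) = (9/134)*(7615/2169) = 7615/32294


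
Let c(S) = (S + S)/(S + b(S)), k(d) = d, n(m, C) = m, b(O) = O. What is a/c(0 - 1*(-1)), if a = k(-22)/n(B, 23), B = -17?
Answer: 22/17 ≈ 1.2941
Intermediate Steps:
c(S) = 1 (c(S) = (S + S)/(S + S) = (2*S)/((2*S)) = (2*S)*(1/(2*S)) = 1)
a = 22/17 (a = -22/(-17) = -22*(-1/17) = 22/17 ≈ 1.2941)
a/c(0 - 1*(-1)) = (22/17)/1 = (22/17)*1 = 22/17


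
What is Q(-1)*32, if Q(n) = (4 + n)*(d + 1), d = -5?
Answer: -384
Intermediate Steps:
Q(n) = -16 - 4*n (Q(n) = (4 + n)*(-5 + 1) = (4 + n)*(-4) = -16 - 4*n)
Q(-1)*32 = (-16 - 4*(-1))*32 = (-16 + 4)*32 = -12*32 = -384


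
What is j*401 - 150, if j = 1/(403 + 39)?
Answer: -65899/442 ≈ -149.09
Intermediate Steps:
j = 1/442 ≈ 0.0022624
j*401 - 150 = (1/442)*401 - 150 = 401/442 - 150 = -65899/442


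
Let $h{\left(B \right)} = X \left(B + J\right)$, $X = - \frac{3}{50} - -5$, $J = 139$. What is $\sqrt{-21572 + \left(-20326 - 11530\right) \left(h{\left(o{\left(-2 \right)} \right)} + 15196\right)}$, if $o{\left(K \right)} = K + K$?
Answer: $\frac{2 i \sqrt{3158438215}}{5} \approx 22480.0 i$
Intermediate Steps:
$o{\left(K \right)} = 2 K$
$X = \frac{247}{50}$ ($X = \left(-3\right) \frac{1}{50} + 5 = - \frac{3}{50} + 5 = \frac{247}{50} \approx 4.94$)
$h{\left(B \right)} = \frac{34333}{50} + \frac{247 B}{50}$ ($h{\left(B \right)} = \frac{247 \left(B + 139\right)}{50} = \frac{247 \left(139 + B\right)}{50} = \frac{34333}{50} + \frac{247 B}{50}$)
$\sqrt{-21572 + \left(-20326 - 11530\right) \left(h{\left(o{\left(-2 \right)} \right)} + 15196\right)} = \sqrt{-21572 + \left(-20326 - 11530\right) \left(\left(\frac{34333}{50} + \frac{247 \cdot 2 \left(-2\right)}{50}\right) + 15196\right)} = \sqrt{-21572 - 31856 \left(\left(\frac{34333}{50} + \frac{247}{50} \left(-4\right)\right) + 15196\right)} = \sqrt{-21572 - 31856 \left(\left(\frac{34333}{50} - \frac{494}{25}\right) + 15196\right)} = \sqrt{-21572 - 31856 \left(\frac{6669}{10} + 15196\right)} = \sqrt{-21572 - \frac{2526642712}{5}} = \sqrt{- \frac{2526750572}{5}} = \frac{2 i \sqrt{3158438215}}{5}$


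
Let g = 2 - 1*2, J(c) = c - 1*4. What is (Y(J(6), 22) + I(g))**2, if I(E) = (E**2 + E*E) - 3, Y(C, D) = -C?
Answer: 25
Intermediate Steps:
J(c) = -4 + c (J(c) = c - 4 = -4 + c)
g = 0 (g = 2 - 2 = 0)
I(E) = -3 + 2*E**2 (I(E) = (E**2 + E**2) - 3 = 2*E**2 - 3 = -3 + 2*E**2)
(Y(J(6), 22) + I(g))**2 = (-(-4 + 6) + (-3 + 2*0**2))**2 = (-1*2 + (-3 + 2*0))**2 = (-2 + (-3 + 0))**2 = (-2 - 3)**2 = (-5)**2 = 25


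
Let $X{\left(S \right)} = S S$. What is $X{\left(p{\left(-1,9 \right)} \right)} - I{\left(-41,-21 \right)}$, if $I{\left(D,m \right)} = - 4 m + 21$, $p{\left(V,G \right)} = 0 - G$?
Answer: $-24$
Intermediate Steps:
$p{\left(V,G \right)} = - G$
$X{\left(S \right)} = S^{2}$
$I{\left(D,m \right)} = 21 - 4 m$
$X{\left(p{\left(-1,9 \right)} \right)} - I{\left(-41,-21 \right)} = \left(\left(-1\right) 9\right)^{2} - \left(21 - -84\right) = \left(-9\right)^{2} - \left(21 + 84\right) = 81 - 105 = -24$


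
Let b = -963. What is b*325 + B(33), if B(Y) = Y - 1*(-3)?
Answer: -312939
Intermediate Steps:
B(Y) = 3 + Y (B(Y) = Y + 3 = 3 + Y)
b*325 + B(33) = -963*325 + (3 + 33) = -312975 + 36 = -312939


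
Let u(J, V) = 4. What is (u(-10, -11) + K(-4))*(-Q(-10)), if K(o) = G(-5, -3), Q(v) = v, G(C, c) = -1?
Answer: 30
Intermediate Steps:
K(o) = -1
(u(-10, -11) + K(-4))*(-Q(-10)) = (4 - 1)*(-1*(-10)) = 3*10 = 30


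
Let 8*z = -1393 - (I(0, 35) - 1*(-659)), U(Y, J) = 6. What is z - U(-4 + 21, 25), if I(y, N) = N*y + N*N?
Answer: -3325/8 ≈ -415.63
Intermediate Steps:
I(y, N) = N² + N*y (I(y, N) = N*y + N² = N² + N*y)
z = -3277/8 (z = (-1393 - (35*(35 + 0) - 1*(-659)))/8 = (-1393 - (35*35 + 659))/8 = (-1393 - (1225 + 659))/8 = (-1393 - 1*1884)/8 = (-1393 - 1884)/8 = (⅛)*(-3277) = -3277/8 ≈ -409.63)
z - U(-4 + 21, 25) = -3277/8 - 1*6 = -3277/8 - 6 = -3325/8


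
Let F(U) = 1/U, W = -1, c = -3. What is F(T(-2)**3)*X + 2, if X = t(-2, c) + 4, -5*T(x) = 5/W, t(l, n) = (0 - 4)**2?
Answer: 22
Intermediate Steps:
t(l, n) = 16 (t(l, n) = (-4)**2 = 16)
T(x) = 1 (T(x) = -1/(-1) = -(-1) = -1/5*(-5) = 1)
X = 20 (X = 16 + 4 = 20)
F(T(-2)**3)*X + 2 = 20/1**3 + 2 = 20/1 + 2 = 1*20 + 2 = 20 + 2 = 22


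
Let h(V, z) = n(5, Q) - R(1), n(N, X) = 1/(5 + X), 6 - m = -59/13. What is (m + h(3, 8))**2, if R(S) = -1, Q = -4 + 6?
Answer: 1129969/8281 ≈ 136.45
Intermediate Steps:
m = 137/13 (m = 6 - (-59)/13 = 6 - 1*(-59/13) = 6 + 59/13 = 137/13 ≈ 10.538)
Q = 2
h(V, z) = 8/7 (h(V, z) = 1/(5 + 2) - 1*(-1) = 1/7 + 1 = 8/7)
(m + h(3, 8))**2 = (137/13 + 8/7)**2 = (1063/91)**2 = 1129969/8281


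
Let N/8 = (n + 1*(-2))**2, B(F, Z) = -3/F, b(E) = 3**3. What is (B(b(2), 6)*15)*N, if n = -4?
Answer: -480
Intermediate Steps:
b(E) = 27
N = 288 (N = 8*(-4 + 1*(-2))**2 = 8*(-4 - 2)**2 = 8*(-6)**2 = 8*36 = 288)
(B(b(2), 6)*15)*N = (-3/27*15)*288 = (-3*1/27*15)*288 = -1/9*15*288 = -5/3*288 = -480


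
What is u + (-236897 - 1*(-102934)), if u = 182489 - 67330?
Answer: -18804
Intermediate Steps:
u = 115159
u + (-236897 - 1*(-102934)) = 115159 + (-236897 - 1*(-102934)) = 115159 + (-236897 + 102934) = 115159 - 133963 = -18804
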